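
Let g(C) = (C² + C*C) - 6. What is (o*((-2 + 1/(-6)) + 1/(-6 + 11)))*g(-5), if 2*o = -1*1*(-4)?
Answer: -2596/15 ≈ -173.07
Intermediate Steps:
g(C) = -6 + 2*C² (g(C) = (C² + C²) - 6 = 2*C² - 6 = -6 + 2*C²)
o = 2 (o = (-1*1*(-4))/2 = (-1*(-4))/2 = (½)*4 = 2)
(o*((-2 + 1/(-6)) + 1/(-6 + 11)))*g(-5) = (2*((-2 + 1/(-6)) + 1/(-6 + 11)))*(-6 + 2*(-5)²) = (2*((-2 - ⅙) + 1/5))*(-6 + 2*25) = (2*(-13/6 + ⅕))*(-6 + 50) = (2*(-59/30))*44 = -59/15*44 = -2596/15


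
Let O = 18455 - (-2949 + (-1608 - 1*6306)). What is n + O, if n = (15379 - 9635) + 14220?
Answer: 49282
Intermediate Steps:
O = 29318 (O = 18455 - (-2949 + (-1608 - 6306)) = 18455 - (-2949 - 7914) = 18455 - 1*(-10863) = 18455 + 10863 = 29318)
n = 19964 (n = 5744 + 14220 = 19964)
n + O = 19964 + 29318 = 49282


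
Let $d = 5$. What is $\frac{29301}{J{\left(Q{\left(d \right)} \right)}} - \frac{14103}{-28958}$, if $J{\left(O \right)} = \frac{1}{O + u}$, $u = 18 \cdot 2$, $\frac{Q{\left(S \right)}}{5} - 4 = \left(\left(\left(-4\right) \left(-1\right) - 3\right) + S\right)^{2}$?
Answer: $\frac{200245626591}{28958} \approx 6.915 \cdot 10^{6}$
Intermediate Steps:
$Q{\left(S \right)} = 20 + 5 \left(1 + S\right)^{2}$ ($Q{\left(S \right)} = 20 + 5 \left(\left(\left(-4\right) \left(-1\right) - 3\right) + S\right)^{2} = 20 + 5 \left(\left(4 - 3\right) + S\right)^{2} = 20 + 5 \left(1 + S\right)^{2}$)
$u = 36$
$J{\left(O \right)} = \frac{1}{36 + O}$ ($J{\left(O \right)} = \frac{1}{O + 36} = \frac{1}{36 + O}$)
$\frac{29301}{J{\left(Q{\left(d \right)} \right)}} - \frac{14103}{-28958} = \frac{29301}{\frac{1}{36 + \left(20 + 5 \left(1 + 5\right)^{2}\right)}} - \frac{14103}{-28958} = \frac{29301}{\frac{1}{36 + \left(20 + 5 \cdot 6^{2}\right)}} - - \frac{14103}{28958} = \frac{29301}{\frac{1}{36 + \left(20 + 5 \cdot 36\right)}} + \frac{14103}{28958} = \frac{29301}{\frac{1}{36 + \left(20 + 180\right)}} + \frac{14103}{28958} = \frac{29301}{\frac{1}{36 + 200}} + \frac{14103}{28958} = \frac{29301}{\frac{1}{236}} + \frac{14103}{28958} = 29301 \frac{1}{\frac{1}{236}} + \frac{14103}{28958} = 29301 \cdot 236 + \frac{14103}{28958} = 6915036 + \frac{14103}{28958} = \frac{200245626591}{28958}$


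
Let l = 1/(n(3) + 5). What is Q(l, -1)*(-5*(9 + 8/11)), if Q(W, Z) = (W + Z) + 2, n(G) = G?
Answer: -4815/88 ≈ -54.716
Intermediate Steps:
l = 1/8 (l = 1/(3 + 5) = 1/8 ≈ 0.12500)
Q(W, Z) = 2 + W + Z
Q(l, -1)*(-5*(9 + 8/11)) = (2 + 1/8 - 1)*(-5*(9 + 8/11)) = 9*(-5*(9 + 8*(1/11)))/8 = 9*(-5*(9 + 8/11))/8 = 9*(-5*107/11)/8 = (9/8)*(-535/11) = -4815/88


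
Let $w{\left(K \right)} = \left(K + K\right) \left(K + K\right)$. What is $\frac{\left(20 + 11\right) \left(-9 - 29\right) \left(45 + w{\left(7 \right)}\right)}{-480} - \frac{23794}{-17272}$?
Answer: $\frac{307181711}{518160} \approx 592.83$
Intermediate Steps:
$w{\left(K \right)} = 4 K^{2}$ ($w{\left(K \right)} = 2 K 2 K = 4 K^{2}$)
$\frac{\left(20 + 11\right) \left(-9 - 29\right) \left(45 + w{\left(7 \right)}\right)}{-480} - \frac{23794}{-17272} = \frac{\left(20 + 11\right) \left(-9 - 29\right) \left(45 + 4 \cdot 7^{2}\right)}{-480} - \frac{23794}{-17272} = 31 \left(-38\right) \left(45 + 4 \cdot 49\right) \left(- \frac{1}{480}\right) - - \frac{11897}{8636} = - 1178 \left(45 + 196\right) \left(- \frac{1}{480}\right) + \frac{11897}{8636} = \left(-1178\right) 241 \left(- \frac{1}{480}\right) + \frac{11897}{8636} = \left(-283898\right) \left(- \frac{1}{480}\right) + \frac{11897}{8636} = \frac{141949}{240} + \frac{11897}{8636} = \frac{307181711}{518160}$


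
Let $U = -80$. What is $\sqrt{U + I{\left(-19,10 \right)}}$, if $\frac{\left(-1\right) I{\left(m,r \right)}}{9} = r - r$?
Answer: $4 i \sqrt{5} \approx 8.9443 i$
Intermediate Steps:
$I{\left(m,r \right)} = 0$ ($I{\left(m,r \right)} = - 9 \left(r - r\right) = \left(-9\right) 0 = 0$)
$\sqrt{U + I{\left(-19,10 \right)}} = \sqrt{-80 + 0} = \sqrt{-80} = 4 i \sqrt{5}$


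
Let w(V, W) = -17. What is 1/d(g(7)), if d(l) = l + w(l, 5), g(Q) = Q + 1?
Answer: -1/9 ≈ -0.11111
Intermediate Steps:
g(Q) = 1 + Q
d(l) = -17 + l (d(l) = l - 17 = -17 + l)
1/d(g(7)) = 1/(-17 + (1 + 7)) = 1/(-17 + 8) = 1/(-9) = -1/9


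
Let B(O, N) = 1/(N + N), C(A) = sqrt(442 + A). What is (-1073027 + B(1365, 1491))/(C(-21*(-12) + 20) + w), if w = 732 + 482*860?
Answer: -332177361014069/128549713089945 + 3199766513*sqrt(714)/514198852359780 ≈ -2.5839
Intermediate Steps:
w = 415252 (w = 732 + 414520 = 415252)
B(O, N) = 1/(2*N)
(-1073027 + B(1365, 1491))/(C(-21*(-12) + 20) + w) = (-1073027 + (1/2)/1491)/(sqrt(442 + (-21*(-12) + 20)) + 415252) = (-1073027 + (1/2)*(1/1491))/(sqrt(442 + (252 + 20)) + 415252) = (-1073027 + 1/2982)/(sqrt(442 + 272) + 415252) = -3199766513/(2982*(sqrt(714) + 415252)) = -3199766513/(2982*(415252 + sqrt(714)))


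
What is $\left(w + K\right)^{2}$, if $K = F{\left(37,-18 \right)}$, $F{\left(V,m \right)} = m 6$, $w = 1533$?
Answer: $2030625$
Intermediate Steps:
$F{\left(V,m \right)} = 6 m$
$K = -108$ ($K = 6 \left(-18\right) = -108$)
$\left(w + K\right)^{2} = \left(1533 - 108\right)^{2} = 1425^{2} = 2030625$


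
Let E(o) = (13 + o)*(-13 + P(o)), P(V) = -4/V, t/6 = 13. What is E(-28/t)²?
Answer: 243049/441 ≈ 551.13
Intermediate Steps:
t = 78 (t = 6*13 = 78)
E(o) = (-13 - 4/o)*(13 + o) (E(o) = (13 + o)*(-13 - 4/o) = (-13 - 4/o)*(13 + o))
E(-28/t)² = (-173 - 52/((-28/78)) - (-364)/78)² = (-173 - 52/((-28*1/78)) - (-364)/78)² = (-173 - 52/(-14/39) - 13*(-14/39))² = (-173 - 52*(-39/14) + 14/3)² = (-173 + 1014/7 + 14/3)² = (-493/21)² = 243049/441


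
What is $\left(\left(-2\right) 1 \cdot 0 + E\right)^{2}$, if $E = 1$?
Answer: $1$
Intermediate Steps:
$\left(\left(-2\right) 1 \cdot 0 + E\right)^{2} = \left(\left(-2\right) 1 \cdot 0 + 1\right)^{2} = \left(\left(-2\right) 0 + 1\right)^{2} = \left(0 + 1\right)^{2} = 1^{2} = 1$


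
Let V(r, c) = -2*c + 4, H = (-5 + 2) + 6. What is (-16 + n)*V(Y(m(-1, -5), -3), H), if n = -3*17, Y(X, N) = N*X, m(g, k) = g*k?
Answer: 134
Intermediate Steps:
n = -51
H = 3 (H = -3 + 6 = 3)
V(r, c) = 4 - 2*c
(-16 + n)*V(Y(m(-1, -5), -3), H) = (-16 - 51)*(4 - 2*3) = -67*(4 - 6) = -67*(-2) = 134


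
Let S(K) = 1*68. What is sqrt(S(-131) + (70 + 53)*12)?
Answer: 2*sqrt(386) ≈ 39.294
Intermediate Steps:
S(K) = 68
sqrt(S(-131) + (70 + 53)*12) = sqrt(68 + (70 + 53)*12) = sqrt(68 + 123*12) = sqrt(68 + 1476) = sqrt(1544) = 2*sqrt(386)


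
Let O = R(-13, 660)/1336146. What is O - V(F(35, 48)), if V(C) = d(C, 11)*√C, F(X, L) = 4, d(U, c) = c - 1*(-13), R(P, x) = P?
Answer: -64135021/1336146 ≈ -48.000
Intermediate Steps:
d(U, c) = 13 + c (d(U, c) = c + 13 = 13 + c)
V(C) = 24*√C (V(C) = (13 + 11)*√C = 24*√C)
O = -13/1336146 ≈ -9.7295e-6
O - V(F(35, 48)) = -13/1336146 - 24*√4 = -13/1336146 - 24*2 = -13/1336146 - 1*48 = -13/1336146 - 48 = -64135021/1336146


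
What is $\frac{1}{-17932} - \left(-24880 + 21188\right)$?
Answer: $\frac{66204943}{17932} \approx 3692.0$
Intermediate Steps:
$\frac{1}{-17932} - \left(-24880 + 21188\right) = - \frac{1}{17932} - -3692 = - \frac{1}{17932} + 3692 = \frac{66204943}{17932}$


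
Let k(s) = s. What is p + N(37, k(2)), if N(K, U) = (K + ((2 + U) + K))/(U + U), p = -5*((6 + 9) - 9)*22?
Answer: -1281/2 ≈ -640.50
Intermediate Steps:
p = -660 (p = -5*(15 - 9)*22 = -5*6*22 = -30*22 = -660)
N(K, U) = (2 + U + 2*K)/(2*U) (N(K, U) = (K + (2 + K + U))/((2*U)) = (2 + U + 2*K)*(1/(2*U)) = (2 + U + 2*K)/(2*U))
p + N(37, k(2)) = -660 + (1 + 37 + (1/2)*2)/2 = -660 + (1 + 37 + 1)/2 = -660 + (1/2)*39 = -660 + 39/2 = -1281/2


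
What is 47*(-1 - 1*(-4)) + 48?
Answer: 189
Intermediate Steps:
47*(-1 - 1*(-4)) + 48 = 47*(-1 + 4) + 48 = 47*3 + 48 = 141 + 48 = 189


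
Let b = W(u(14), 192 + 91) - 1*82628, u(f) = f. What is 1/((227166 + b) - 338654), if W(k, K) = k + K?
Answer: -1/193819 ≈ -5.1595e-6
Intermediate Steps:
W(k, K) = K + k
b = -82331 (b = ((192 + 91) + 14) - 1*82628 = (283 + 14) - 82628 = 297 - 82628 = -82331)
1/((227166 + b) - 338654) = 1/((227166 - 82331) - 338654) = 1/(144835 - 338654) = 1/(-193819) = -1/193819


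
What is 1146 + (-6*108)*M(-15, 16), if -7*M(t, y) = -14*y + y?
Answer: -126762/7 ≈ -18109.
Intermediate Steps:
M(t, y) = 13*y/7 (M(t, y) = -(-14*y + y)/7 = -(-13)*y/7 = 13*y/7)
1146 + (-6*108)*M(-15, 16) = 1146 + (-6*108)*((13/7)*16) = 1146 - 648*208/7 = 1146 - 134784/7 = -126762/7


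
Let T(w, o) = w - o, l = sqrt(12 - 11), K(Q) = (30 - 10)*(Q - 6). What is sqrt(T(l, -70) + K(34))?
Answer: sqrt(631) ≈ 25.120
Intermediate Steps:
K(Q) = -120 + 20*Q (K(Q) = 20*(-6 + Q) = -120 + 20*Q)
l = 1 (l = sqrt(1) = 1)
sqrt(T(l, -70) + K(34)) = sqrt((1 - 1*(-70)) + (-120 + 20*34)) = sqrt((1 + 70) + (-120 + 680)) = sqrt(71 + 560) = sqrt(631)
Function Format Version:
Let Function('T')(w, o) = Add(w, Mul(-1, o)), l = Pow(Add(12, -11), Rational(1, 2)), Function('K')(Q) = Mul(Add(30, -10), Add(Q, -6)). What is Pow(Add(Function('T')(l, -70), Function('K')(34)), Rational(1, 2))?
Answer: Pow(631, Rational(1, 2)) ≈ 25.120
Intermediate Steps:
Function('K')(Q) = Add(-120, Mul(20, Q)) (Function('K')(Q) = Mul(20, Add(-6, Q)) = Add(-120, Mul(20, Q)))
l = 1 (l = Pow(1, Rational(1, 2)) = 1)
Pow(Add(Function('T')(l, -70), Function('K')(34)), Rational(1, 2)) = Pow(Add(Add(1, Mul(-1, -70)), Add(-120, Mul(20, 34))), Rational(1, 2)) = Pow(Add(Add(1, 70), Add(-120, 680)), Rational(1, 2)) = Pow(Add(71, 560), Rational(1, 2)) = Pow(631, Rational(1, 2))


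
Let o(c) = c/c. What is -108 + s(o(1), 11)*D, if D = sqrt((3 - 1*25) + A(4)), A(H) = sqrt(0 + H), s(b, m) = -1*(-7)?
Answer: -108 + 14*I*sqrt(5) ≈ -108.0 + 31.305*I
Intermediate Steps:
o(c) = 1
s(b, m) = 7
A(H) = sqrt(H)
D = 2*I*sqrt(5) (D = sqrt((3 - 1*25) + sqrt(4)) = sqrt((3 - 25) + 2) = sqrt(-22 + 2) = sqrt(-20) = 2*I*sqrt(5) ≈ 4.4721*I)
-108 + s(o(1), 11)*D = -108 + 7*(2*I*sqrt(5)) = -108 + 14*I*sqrt(5)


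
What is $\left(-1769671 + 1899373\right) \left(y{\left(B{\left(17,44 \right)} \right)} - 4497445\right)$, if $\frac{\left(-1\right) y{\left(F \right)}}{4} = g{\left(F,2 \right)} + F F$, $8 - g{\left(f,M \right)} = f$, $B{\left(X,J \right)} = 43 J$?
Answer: $-2439508497630$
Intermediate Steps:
$g{\left(f,M \right)} = 8 - f$
$y{\left(F \right)} = -32 - 4 F^{2} + 4 F$ ($y{\left(F \right)} = - 4 \left(\left(8 - F\right) + F F\right) = - 4 \left(\left(8 - F\right) + F^{2}\right) = - 4 \left(8 + F^{2} - F\right) = -32 - 4 F^{2} + 4 F$)
$\left(-1769671 + 1899373\right) \left(y{\left(B{\left(17,44 \right)} \right)} - 4497445\right) = \left(-1769671 + 1899373\right) \left(\left(-32 - 4 \left(43 \cdot 44\right)^{2} + 4 \cdot 43 \cdot 44\right) - 4497445\right) = 129702 \left(\left(-32 - 4 \cdot 1892^{2} + 4 \cdot 1892\right) - 4497445\right) = 129702 \left(\left(-32 - 14318656 + 7568\right) - 4497445\right) = 129702 \left(-14311120 - 4497445\right) = 129702 \left(-18808565\right) = -2439508497630$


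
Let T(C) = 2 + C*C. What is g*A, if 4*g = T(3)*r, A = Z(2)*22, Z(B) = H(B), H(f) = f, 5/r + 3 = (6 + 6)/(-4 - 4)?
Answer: -1210/9 ≈ -134.44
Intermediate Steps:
r = -10/9 (r = 5/(-3 + (6 + 6)/(-4 - 4)) = 5/(-3 + 12/(-8)) = 5/(-3 + 12*(-⅛)) = 5/(-3 - 3/2) = 5/(-9/2) = 5*(-2/9) = -10/9 ≈ -1.1111)
T(C) = 2 + C²
Z(B) = B
A = 44 (A = 2*22 = 44)
g = -55/18 (g = ((2 + 3²)*(-10/9))/4 = ((2 + 9)*(-10/9))/4 = (11*(-10/9))/4 = (¼)*(-110/9) = -55/18 ≈ -3.0556)
g*A = -55/18*44 = -1210/9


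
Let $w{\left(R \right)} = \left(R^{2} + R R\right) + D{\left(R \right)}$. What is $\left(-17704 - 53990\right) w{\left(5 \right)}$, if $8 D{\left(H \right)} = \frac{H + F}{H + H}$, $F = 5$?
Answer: $- \frac{14374647}{4} \approx -3.5937 \cdot 10^{6}$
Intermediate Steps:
$D{\left(H \right)} = \frac{5 + H}{16 H}$ ($D{\left(H \right)} = \frac{\left(H + 5\right) \frac{1}{H + H}}{8} = \frac{\left(5 + H\right) \frac{1}{2 H}}{8} = \frac{\frac{1}{2} \frac{1}{H} \left(5 + H\right)}{8} = \frac{5 + H}{16 H}$)
$w{\left(R \right)} = 2 R^{2} + \frac{5 + R}{16 R}$ ($w{\left(R \right)} = \left(R^{2} + R R\right) + \frac{5 + R}{16 R} = \left(R^{2} + R^{2}\right) + \frac{5 + R}{16 R} = 2 R^{2} + \frac{5 + R}{16 R}$)
$\left(-17704 - 53990\right) w{\left(5 \right)} = \left(-17704 - 53990\right) \frac{5 + 5 + 32 \cdot 5^{3}}{16 \cdot 5} = \left(-17704 - 53990\right) \frac{1}{16} \cdot \frac{1}{5} \left(5 + 5 + 32 \cdot 125\right) = - 71694 \cdot \frac{1}{16} \cdot \frac{1}{5} \left(5 + 5 + 4000\right) = - 71694 \cdot \frac{1}{16} \cdot \frac{1}{5} \cdot 4010 = \left(-71694\right) \frac{401}{8} = - \frac{14374647}{4}$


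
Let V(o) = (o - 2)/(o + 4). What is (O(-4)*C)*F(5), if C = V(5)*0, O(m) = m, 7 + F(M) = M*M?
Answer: 0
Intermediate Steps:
F(M) = -7 + M² (F(M) = -7 + M*M = -7 + M²)
V(o) = (-2 + o)/(4 + o)
C = 0 (C = ((-2 + 5)/(4 + 5))*0 = (3/9)*0 = ((⅑)*3)*0 = (⅓)*0 = 0)
(O(-4)*C)*F(5) = (-4*0)*(-7 + 5²) = 0*(-7 + 25) = 0*18 = 0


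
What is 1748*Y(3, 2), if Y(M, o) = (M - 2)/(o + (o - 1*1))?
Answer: 1748/3 ≈ 582.67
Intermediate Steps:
Y(M, o) = (-2 + M)/(-1 + 2*o) (Y(M, o) = (-2 + M)/(o + (o - 1)) = (-2 + M)/(o + (-1 + o)) = (-2 + M)/(-1 + 2*o))
1748*Y(3, 2) = 1748*((-2 + 3)/(-1 + 2*2)) = 1748*(1/(-1 + 4)) = 1748*(1/3) = 1748/3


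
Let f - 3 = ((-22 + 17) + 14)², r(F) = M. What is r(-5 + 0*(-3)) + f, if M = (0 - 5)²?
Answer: 109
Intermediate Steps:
M = 25 (M = (-5)² = 25)
r(F) = 25
f = 84 (f = 3 + ((-22 + 17) + 14)² = 3 + (-5 + 14)² = 3 + 9² = 3 + 81 = 84)
r(-5 + 0*(-3)) + f = 25 + 84 = 109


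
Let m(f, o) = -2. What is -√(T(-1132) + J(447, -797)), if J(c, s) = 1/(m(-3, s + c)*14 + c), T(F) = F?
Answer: -I*√198734633/419 ≈ -33.645*I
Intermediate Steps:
J(c, s) = 1/(-28 + c) (J(c, s) = 1/(-2*14 + c) = 1/(-28 + c))
-√(T(-1132) + J(447, -797)) = -√(-1132 + 1/(-28 + 447)) = -√(-1132 + 1/419) = -√(-474307/419) = -I*√198734633/419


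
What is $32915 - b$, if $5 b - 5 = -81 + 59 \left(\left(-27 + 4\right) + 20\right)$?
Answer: $\frac{164828}{5} \approx 32966.0$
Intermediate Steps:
$b = - \frac{253}{5}$ ($b = 1 + \frac{-81 + 59 \left(\left(-27 + 4\right) + 20\right)}{5} = 1 + \frac{-81 + 59 \left(-23 + 20\right)}{5} = 1 + \frac{-81 + 59 \left(-3\right)}{5} = 1 + \frac{-81 - 177}{5} = 1 + \frac{1}{5} \left(-258\right) = 1 - \frac{258}{5} = - \frac{253}{5} \approx -50.6$)
$32915 - b = 32915 - - \frac{253}{5} = 32915 + \frac{253}{5} = \frac{164828}{5}$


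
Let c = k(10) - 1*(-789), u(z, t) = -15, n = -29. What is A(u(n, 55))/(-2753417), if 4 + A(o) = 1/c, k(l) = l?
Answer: 3195/2199980183 ≈ 1.4523e-6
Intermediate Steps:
c = 799 (c = 10 - 1*(-789) = 10 + 789 = 799)
A(o) = -3195/799 (A(o) = -4 + 1/799 = -3195/799)
A(u(n, 55))/(-2753417) = -3195/799/(-2753417) = -3195/799*(-1/2753417) = 3195/2199980183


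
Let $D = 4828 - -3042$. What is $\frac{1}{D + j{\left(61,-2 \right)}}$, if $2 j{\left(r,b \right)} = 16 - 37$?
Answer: $\frac{2}{15719} \approx 0.00012723$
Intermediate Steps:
$j{\left(r,b \right)} = - \frac{21}{2}$ ($j{\left(r,b \right)} = \frac{16 - 37}{2} = \frac{1}{2} \left(-21\right) = - \frac{21}{2}$)
$D = 7870$ ($D = 4828 + 3042 = 7870$)
$\frac{1}{D + j{\left(61,-2 \right)}} = \frac{1}{7870 - \frac{21}{2}} = \frac{1}{\frac{15719}{2}} = \frac{2}{15719}$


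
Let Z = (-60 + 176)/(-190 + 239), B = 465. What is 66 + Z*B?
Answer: 57174/49 ≈ 1166.8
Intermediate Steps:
Z = 116/49 ≈ 2.3673
66 + Z*B = 66 + (116/49)*465 = 66 + 53940/49 = 57174/49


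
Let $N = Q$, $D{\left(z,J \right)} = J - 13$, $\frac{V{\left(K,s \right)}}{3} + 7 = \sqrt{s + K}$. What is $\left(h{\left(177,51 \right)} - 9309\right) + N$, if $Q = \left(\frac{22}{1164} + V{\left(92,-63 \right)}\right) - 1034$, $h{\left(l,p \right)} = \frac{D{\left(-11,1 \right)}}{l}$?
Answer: $- \frac{355880711}{34338} + 3 \sqrt{29} \approx -10348.0$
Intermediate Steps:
$V{\left(K,s \right)} = -21 + 3 \sqrt{K + s}$ ($V{\left(K,s \right)} = -21 + 3 \sqrt{s + K} = -21 + 3 \sqrt{K + s}$)
$D{\left(z,J \right)} = -13 + J$
$h{\left(l,p \right)} = - \frac{12}{l}$ ($h{\left(l,p \right)} = \frac{-13 + 1}{l} = - \frac{12}{l}$)
$Q = - \frac{613999}{582} + 3 \sqrt{29}$ ($Q = \left(\frac{22}{1164} - \left(21 - 3 \sqrt{92 - 63}\right)\right) - 1034 = \left(22 \cdot \frac{1}{1164} - \left(21 - 3 \sqrt{29}\right)\right) - 1034 = \left(\frac{11}{582} - \left(21 - 3 \sqrt{29}\right)\right) - 1034 = \left(- \frac{12211}{582} + 3 \sqrt{29}\right) - 1034 = - \frac{613999}{582} + 3 \sqrt{29} \approx -1038.8$)
$N = - \frac{613999}{582} + 3 \sqrt{29} \approx -1038.8$
$\left(h{\left(177,51 \right)} - 9309\right) + N = \left(- \frac{12}{177} - 9309\right) - \left(\frac{613999}{582} - 3 \sqrt{29}\right) = \left(\left(-12\right) \frac{1}{177} - 9309\right) - \left(\frac{613999}{582} - 3 \sqrt{29}\right) = \left(- \frac{4}{59} - 9309\right) - \left(\frac{613999}{582} - 3 \sqrt{29}\right) = - \frac{549235}{59} - \left(\frac{613999}{582} - 3 \sqrt{29}\right) = - \frac{355880711}{34338} + 3 \sqrt{29}$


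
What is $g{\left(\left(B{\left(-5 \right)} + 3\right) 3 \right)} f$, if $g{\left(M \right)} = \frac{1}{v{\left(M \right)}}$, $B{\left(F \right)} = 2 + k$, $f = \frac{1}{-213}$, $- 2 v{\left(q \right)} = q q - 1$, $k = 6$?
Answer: $\frac{1}{115872} \approx 8.6302 \cdot 10^{-6}$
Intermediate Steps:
$v{\left(q \right)} = \frac{1}{2} - \frac{q^{2}}{2}$ ($v{\left(q \right)} = - \frac{q q - 1}{2} = - \frac{q^{2} - 1}{2} = - \frac{-1 + q^{2}}{2} = \frac{1}{2} - \frac{q^{2}}{2}$)
$f = - \frac{1}{213} \approx -0.0046948$
$B{\left(F \right)} = 8$ ($B{\left(F \right)} = 2 + 6 = 8$)
$g{\left(M \right)} = \frac{1}{\frac{1}{2} - \frac{M^{2}}{2}}$
$g{\left(\left(B{\left(-5 \right)} + 3\right) 3 \right)} f = - \frac{2}{-1 + \left(\left(8 + 3\right) 3\right)^{2}} \left(- \frac{1}{213}\right) = - \frac{2}{-1 + \left(11 \cdot 3\right)^{2}} \left(- \frac{1}{213}\right) = - \frac{2}{-1 + 33^{2}} \left(- \frac{1}{213}\right) = - \frac{2}{-1 + 1089} \left(- \frac{1}{213}\right) = - \frac{2}{1088} \left(- \frac{1}{213}\right) = \left(-2\right) \frac{1}{1088} \left(- \frac{1}{213}\right) = \left(- \frac{1}{544}\right) \left(- \frac{1}{213}\right) = \frac{1}{115872}$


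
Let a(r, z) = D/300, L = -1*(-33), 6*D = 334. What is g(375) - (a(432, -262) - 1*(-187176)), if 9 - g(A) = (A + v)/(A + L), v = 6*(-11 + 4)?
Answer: -5727340853/30600 ≈ -1.8717e+5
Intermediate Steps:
D = 167/3 (D = (⅙)*334 = 167/3 ≈ 55.667)
L = 33
v = -42 (v = 6*(-7) = -42)
a(r, z) = 167/900 (a(r, z) = (167/3)/300 = (167/3)*(1/300) = 167/900)
g(A) = 9 - (-42 + A)/(33 + A) (g(A) = 9 - (A - 42)/(A + 33) = 9 - (-42 + A)/(33 + A))
g(375) - (a(432, -262) - 1*(-187176)) = (339 + 8*375)/(33 + 375) - (167/900 - 1*(-187176)) = (339 + 3000)/408 - (167/900 + 187176) = (1/408)*3339 - 1*168458567/900 = 1113/136 - 168458567/900 = -5727340853/30600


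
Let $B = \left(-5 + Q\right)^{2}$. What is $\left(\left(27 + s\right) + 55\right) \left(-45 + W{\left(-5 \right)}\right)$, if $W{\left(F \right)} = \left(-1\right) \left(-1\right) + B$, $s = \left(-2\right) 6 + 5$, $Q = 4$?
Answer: $-3225$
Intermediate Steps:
$B = 1$ ($B = \left(-5 + 4\right)^{2} = \left(-1\right)^{2} = 1$)
$s = -7$ ($s = -12 + 5 = -7$)
$W{\left(F \right)} = 2$ ($W{\left(F \right)} = \left(-1\right) \left(-1\right) + 1 = 1 + 1 = 2$)
$\left(\left(27 + s\right) + 55\right) \left(-45 + W{\left(-5 \right)}\right) = \left(\left(27 - 7\right) + 55\right) \left(-45 + 2\right) = \left(20 + 55\right) \left(-43\right) = 75 \left(-43\right) = -3225$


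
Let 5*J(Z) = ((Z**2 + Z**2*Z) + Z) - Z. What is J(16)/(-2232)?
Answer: -544/1395 ≈ -0.38996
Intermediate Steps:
J(Z) = Z**2/5 + Z**3/5 (J(Z) = (((Z**2 + Z**2*Z) + Z) - Z)/5 = (((Z**2 + Z**3) + Z) - Z)/5 = ((Z + Z**2 + Z**3) - Z)/5 = (Z**2 + Z**3)/5 = Z**2/5 + Z**3/5)
J(16)/(-2232) = ((1/5)*16**2*(1 + 16))/(-2232) = ((1/5)*256*17)*(-1/2232) = (4352/5)*(-1/2232) = -544/1395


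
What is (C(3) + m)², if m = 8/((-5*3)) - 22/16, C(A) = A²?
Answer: 724201/14400 ≈ 50.292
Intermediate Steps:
m = -229/120 (m = 8/(-15) - 22*1/16 = 8*(-1/15) - 11/8 = -8/15 - 11/8 = -229/120 ≈ -1.9083)
(C(3) + m)² = (3² - 229/120)² = (9 - 229/120)² = (851/120)² = 724201/14400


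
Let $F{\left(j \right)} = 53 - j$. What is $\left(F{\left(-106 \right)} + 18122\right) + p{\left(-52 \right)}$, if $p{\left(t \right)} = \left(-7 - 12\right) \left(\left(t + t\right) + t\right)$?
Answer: $21245$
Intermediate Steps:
$p{\left(t \right)} = - 57 t$ ($p{\left(t \right)} = - 19 \left(2 t + t\right) = - 19 \cdot 3 t = - 57 t$)
$\left(F{\left(-106 \right)} + 18122\right) + p{\left(-52 \right)} = \left(\left(53 - -106\right) + 18122\right) - -2964 = \left(\left(53 + 106\right) + 18122\right) + 2964 = \left(159 + 18122\right) + 2964 = 18281 + 2964 = 21245$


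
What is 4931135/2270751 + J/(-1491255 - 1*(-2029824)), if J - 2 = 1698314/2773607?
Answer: 818449013466395137/376888842963271737 ≈ 2.1716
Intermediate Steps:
J = 7245528/2773607 (J = 2 + 1698314/2773607 = 7245528/2773607 ≈ 2.6123)
4931135/2270751 + J/(-1491255 - 1*(-2029824)) = 4931135/2270751 + 7245528/(2773607*(-1491255 - 1*(-2029824))) = 4931135*(1/2270751) + 7245528/(2773607*(-1491255 + 2029824)) = 4931135/2270751 + (7245528/2773607)/538569 = 4931135/2270751 + (7245528/2773607)*(1/538569) = 4931135/2270751 + 2415176/497926249461 = 818449013466395137/376888842963271737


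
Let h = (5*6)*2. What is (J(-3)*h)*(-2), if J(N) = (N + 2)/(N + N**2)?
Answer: 20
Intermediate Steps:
h = 60 (h = 30*2 = 60)
J(N) = (2 + N)/(N + N**2)
(J(-3)*h)*(-2) = (((2 - 3)/((-3)*(1 - 3)))*60)*(-2) = (-1/3*(-1)/(-2)*60)*(-2) = (-1/3*(-1/2)*(-1)*60)*(-2) = -1/6*60*(-2) = -10*(-2) = 20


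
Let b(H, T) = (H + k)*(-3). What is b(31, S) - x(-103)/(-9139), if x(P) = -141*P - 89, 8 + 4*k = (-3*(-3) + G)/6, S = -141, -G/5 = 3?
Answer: -3095219/36556 ≈ -84.671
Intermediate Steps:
G = -15 (G = -5*3 = -15)
k = -9/4 (k = -2 + ((-3*(-3) - 15)/6)/4 = -2 + ((9 - 15)*(⅙))/4 = -2 + (-6*⅙)/4 = -2 + (¼)*(-1) = -2 - ¼ = -9/4 ≈ -2.2500)
b(H, T) = 27/4 - 3*H (b(H, T) = (H - 9/4)*(-3) = (-9/4 + H)*(-3) = 27/4 - 3*H)
x(P) = -89 - 141*P
b(31, S) - x(-103)/(-9139) = (27/4 - 3*31) - (-89 - 141*(-103))/(-9139) = (27/4 - 93) - (-89 + 14523)*(-1)/9139 = -345/4 - 14434*(-1)/9139 = -345/4 - 1*(-14434/9139) = -345/4 + 14434/9139 = -3095219/36556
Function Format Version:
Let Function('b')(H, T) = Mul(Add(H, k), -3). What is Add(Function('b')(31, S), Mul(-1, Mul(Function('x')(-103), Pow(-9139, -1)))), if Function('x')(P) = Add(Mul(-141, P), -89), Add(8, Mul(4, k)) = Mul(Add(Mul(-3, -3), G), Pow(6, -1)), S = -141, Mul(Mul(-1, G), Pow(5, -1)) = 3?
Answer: Rational(-3095219, 36556) ≈ -84.671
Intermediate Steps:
G = -15 (G = Mul(-5, 3) = -15)
k = Rational(-9, 4) (k = Add(-2, Mul(Rational(1, 4), Mul(Add(Mul(-3, -3), -15), Pow(6, -1)))) = Add(-2, Mul(Rational(1, 4), Mul(Add(9, -15), Rational(1, 6)))) = Add(-2, Mul(Rational(1, 4), Mul(-6, Rational(1, 6)))) = Add(-2, Mul(Rational(1, 4), -1)) = Add(-2, Rational(-1, 4)) = Rational(-9, 4) ≈ -2.2500)
Function('b')(H, T) = Add(Rational(27, 4), Mul(-3, H)) (Function('b')(H, T) = Mul(Add(H, Rational(-9, 4)), -3) = Mul(Add(Rational(-9, 4), H), -3) = Add(Rational(27, 4), Mul(-3, H)))
Function('x')(P) = Add(-89, Mul(-141, P))
Add(Function('b')(31, S), Mul(-1, Mul(Function('x')(-103), Pow(-9139, -1)))) = Add(Add(Rational(27, 4), Mul(-3, 31)), Mul(-1, Mul(Add(-89, Mul(-141, -103)), Pow(-9139, -1)))) = Add(Add(Rational(27, 4), -93), Mul(-1, Mul(Add(-89, 14523), Rational(-1, 9139)))) = Add(Rational(-345, 4), Mul(-1, Mul(14434, Rational(-1, 9139)))) = Add(Rational(-345, 4), Mul(-1, Rational(-14434, 9139))) = Add(Rational(-345, 4), Rational(14434, 9139)) = Rational(-3095219, 36556)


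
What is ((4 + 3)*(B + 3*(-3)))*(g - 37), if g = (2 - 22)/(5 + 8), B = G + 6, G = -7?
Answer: 35070/13 ≈ 2697.7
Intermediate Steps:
B = -1 (B = -7 + 6 = -1)
g = -20/13 ≈ -1.5385
((4 + 3)*(B + 3*(-3)))*(g - 37) = ((4 + 3)*(-1 + 3*(-3)))*(-20/13 - 37) = (7*(-1 - 9))*(-501/13) = (7*(-10))*(-501/13) = -70*(-501/13) = 35070/13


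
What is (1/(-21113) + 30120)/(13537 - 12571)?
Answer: 635923559/20395158 ≈ 31.180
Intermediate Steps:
(1/(-21113) + 30120)/(13537 - 12571) = (-1/21113 + 30120)/966 = (635923559/21113)*(1/966) = 635923559/20395158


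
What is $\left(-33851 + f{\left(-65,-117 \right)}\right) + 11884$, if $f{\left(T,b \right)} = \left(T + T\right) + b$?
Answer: $-22214$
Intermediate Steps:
$f{\left(T,b \right)} = b + 2 T$ ($f{\left(T,b \right)} = 2 T + b = b + 2 T$)
$\left(-33851 + f{\left(-65,-117 \right)}\right) + 11884 = \left(-33851 + \left(-117 + 2 \left(-65\right)\right)\right) + 11884 = \left(-33851 - 247\right) + 11884 = -34098 + 11884 = -22214$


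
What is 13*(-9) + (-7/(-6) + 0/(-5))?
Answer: -695/6 ≈ -115.83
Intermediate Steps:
13*(-9) + (-7/(-6) + 0/(-5)) = -117 + (-7*(-⅙) + 0*(-⅕)) = -117 + (7/6 + 0) = -117 + 7/6 = -695/6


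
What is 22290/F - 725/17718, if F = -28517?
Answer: -415609045/505264206 ≈ -0.82256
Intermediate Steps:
22290/F - 725/17718 = 22290/(-28517) - 725/17718 = 22290*(-1/28517) - 725*1/17718 = -22290/28517 - 725/17718 = -415609045/505264206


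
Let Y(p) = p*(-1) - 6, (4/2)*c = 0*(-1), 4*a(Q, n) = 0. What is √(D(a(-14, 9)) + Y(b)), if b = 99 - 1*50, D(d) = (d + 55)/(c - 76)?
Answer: 11*I*√665/38 ≈ 7.4648*I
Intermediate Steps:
a(Q, n) = 0 (a(Q, n) = (¼)*0 = 0)
c = 0 (c = (0*(-1))/2 = (½)*0 = 0)
D(d) = -55/76 - d/76 (D(d) = (d + 55)/(0 - 76) = (55 + d)/(-76) = (55 + d)*(-1/76) = -55/76 - d/76)
b = 49 (b = 99 - 50 = 49)
Y(p) = -6 - p (Y(p) = -p - 6 = -6 - p)
√(D(a(-14, 9)) + Y(b)) = √((-55/76 - 1/76*0) + (-6 - 1*49)) = √((-55/76 + 0) + (-6 - 49)) = √(-55/76 - 55) = √(-4235/76) = 11*I*√665/38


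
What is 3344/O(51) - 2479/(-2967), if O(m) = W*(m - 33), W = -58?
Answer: -611131/258129 ≈ -2.3675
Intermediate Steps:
O(m) = 1914 - 58*m (O(m) = -58*(m - 33) = -58*(-33 + m) = 1914 - 58*m)
3344/O(51) - 2479/(-2967) = 3344/(1914 - 58*51) - 2479/(-2967) = 3344/(1914 - 2958) - 2479*(-1/2967) = 3344/(-1044) + 2479/2967 = 3344*(-1/1044) + 2479/2967 = -836/261 + 2479/2967 = -611131/258129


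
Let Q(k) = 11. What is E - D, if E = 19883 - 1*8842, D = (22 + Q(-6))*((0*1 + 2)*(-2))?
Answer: 11173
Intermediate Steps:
D = -132 (D = (22 + 11)*((0*1 + 2)*(-2)) = 33*((0 + 2)*(-2)) = 33*(2*(-2)) = 33*(-4) = -132)
E = 11041 (E = 19883 - 8842 = 11041)
E - D = 11041 - 1*(-132) = 11041 + 132 = 11173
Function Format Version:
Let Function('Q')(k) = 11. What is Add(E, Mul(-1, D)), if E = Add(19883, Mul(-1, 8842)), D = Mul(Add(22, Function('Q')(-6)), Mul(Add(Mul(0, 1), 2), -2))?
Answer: 11173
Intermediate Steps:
D = -132 (D = Mul(Add(22, 11), Mul(Add(Mul(0, 1), 2), -2)) = Mul(33, Mul(Add(0, 2), -2)) = Mul(33, Mul(2, -2)) = Mul(33, -4) = -132)
E = 11041 (E = Add(19883, -8842) = 11041)
Add(E, Mul(-1, D)) = Add(11041, Mul(-1, -132)) = Add(11041, 132) = 11173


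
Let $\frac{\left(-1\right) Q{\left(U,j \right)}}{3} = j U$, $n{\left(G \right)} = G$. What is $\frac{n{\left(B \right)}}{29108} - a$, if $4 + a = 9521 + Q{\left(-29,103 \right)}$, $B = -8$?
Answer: $- \frac{134464408}{7277} \approx -18478.0$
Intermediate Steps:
$Q{\left(U,j \right)} = - 3 U j$ ($Q{\left(U,j \right)} = - 3 j U = - 3 U j$)
$a = 18478$ ($a = -4 + \left(9521 - \left(-87\right) 103\right) = -4 + \left(9521 + 8961\right) = -4 + 18482 = 18478$)
$\frac{n{\left(B \right)}}{29108} - a = - \frac{8}{29108} - 18478 = \left(-8\right) \frac{1}{29108} - 18478 = - \frac{2}{7277} - 18478 = - \frac{134464408}{7277}$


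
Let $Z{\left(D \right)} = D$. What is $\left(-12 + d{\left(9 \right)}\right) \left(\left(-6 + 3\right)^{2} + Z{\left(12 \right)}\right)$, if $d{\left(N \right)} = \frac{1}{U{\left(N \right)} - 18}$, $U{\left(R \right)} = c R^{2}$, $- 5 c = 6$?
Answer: $- \frac{48419}{192} \approx -252.18$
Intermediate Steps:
$c = - \frac{6}{5}$ ($c = \left(- \frac{1}{5}\right) 6 = - \frac{6}{5} \approx -1.2$)
$U{\left(R \right)} = - \frac{6 R^{2}}{5}$
$d{\left(N \right)} = \frac{1}{-18 - \frac{6 N^{2}}{5}}$ ($d{\left(N \right)} = \frac{1}{- \frac{6 N^{2}}{5} - 18} = \frac{1}{-18 - \frac{6 N^{2}}{5}}$)
$\left(-12 + d{\left(9 \right)}\right) \left(\left(-6 + 3\right)^{2} + Z{\left(12 \right)}\right) = \left(-12 - \frac{5}{90 + 6 \cdot 9^{2}}\right) \left(\left(-6 + 3\right)^{2} + 12\right) = \left(-12 - \frac{5}{90 + 6 \cdot 81}\right) \left(\left(-3\right)^{2} + 12\right) = \left(-12 - \frac{5}{90 + 486}\right) \left(9 + 12\right) = \left(-12 - \frac{5}{576}\right) 21 = \left(- \frac{6917}{576}\right) 21 = - \frac{48419}{192}$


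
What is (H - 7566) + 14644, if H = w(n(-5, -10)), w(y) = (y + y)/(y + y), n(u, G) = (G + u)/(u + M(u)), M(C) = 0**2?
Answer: 7079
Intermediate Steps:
M(C) = 0
n(u, G) = (G + u)/u (n(u, G) = (G + u)/(u + 0) = (G + u)/u)
w(y) = 1 (w(y) = (2*y)/((2*y)) = (2*y)*(1/(2*y)) = 1)
H = 1
(H - 7566) + 14644 = (1 - 7566) + 14644 = -7565 + 14644 = 7079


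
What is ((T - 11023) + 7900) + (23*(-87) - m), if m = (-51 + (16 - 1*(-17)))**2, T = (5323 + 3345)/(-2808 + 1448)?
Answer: -1854487/340 ≈ -5454.4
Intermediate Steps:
T = -2167/340 (T = 8668/(-1360) = 8668*(-1/1360) = -2167/340 ≈ -6.3735)
m = 324 (m = (-51 + (16 + 17))**2 = (-51 + 33)**2 = (-18)**2 = 324)
((T - 11023) + 7900) + (23*(-87) - m) = ((-2167/340 - 11023) + 7900) + (23*(-87) - 1*324) = (-3749987/340 + 7900) + (-2001 - 324) = -1063987/340 - 2325 = -1854487/340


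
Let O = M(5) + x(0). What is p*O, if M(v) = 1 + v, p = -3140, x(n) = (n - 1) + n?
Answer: -15700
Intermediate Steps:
x(n) = -1 + 2*n (x(n) = (-1 + n) + n = -1 + 2*n)
O = 5 (O = (1 + 5) + (-1 + 2*0) = 6 + (-1 + 0) = 6 - 1 = 5)
p*O = -3140*5 = -15700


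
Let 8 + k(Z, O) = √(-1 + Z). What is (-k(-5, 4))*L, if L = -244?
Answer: -1952 + 244*I*√6 ≈ -1952.0 + 597.68*I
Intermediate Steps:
k(Z, O) = -8 + √(-1 + Z)
(-k(-5, 4))*L = -(-8 + √(-1 - 5))*(-244) = -(-8 + √(-6))*(-244) = -(-8 + I*√6)*(-244) = (8 - I*√6)*(-244) = -1952 + 244*I*√6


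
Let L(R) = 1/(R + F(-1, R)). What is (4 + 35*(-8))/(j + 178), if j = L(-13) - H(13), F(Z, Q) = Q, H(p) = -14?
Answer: -312/217 ≈ -1.4378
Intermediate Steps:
L(R) = 1/(2*R) (L(R) = 1/(R + R) = 1/(2*R))
j = 363/26 (j = (½)/(-13) - 1*(-14) = (½)*(-1/13) + 14 = -1/26 + 14 = 363/26 ≈ 13.962)
(4 + 35*(-8))/(j + 178) = (4 + 35*(-8))/(363/26 + 178) = (4 - 280)/(4991/26) = -276*26/4991 = -312/217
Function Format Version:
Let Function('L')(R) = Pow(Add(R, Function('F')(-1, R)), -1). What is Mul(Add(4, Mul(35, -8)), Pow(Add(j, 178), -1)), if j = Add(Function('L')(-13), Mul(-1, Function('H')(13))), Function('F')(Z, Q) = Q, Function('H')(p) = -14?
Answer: Rational(-312, 217) ≈ -1.4378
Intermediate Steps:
Function('L')(R) = Mul(Rational(1, 2), Pow(R, -1)) (Function('L')(R) = Pow(Add(R, R), -1) = Pow(Mul(2, R), -1) = Mul(Rational(1, 2), Pow(R, -1)))
j = Rational(363, 26) (j = Add(Mul(Rational(1, 2), Pow(-13, -1)), Mul(-1, -14)) = Add(Mul(Rational(1, 2), Rational(-1, 13)), 14) = Add(Rational(-1, 26), 14) = Rational(363, 26) ≈ 13.962)
Mul(Add(4, Mul(35, -8)), Pow(Add(j, 178), -1)) = Mul(Add(4, Mul(35, -8)), Pow(Add(Rational(363, 26), 178), -1)) = Mul(Add(4, -280), Pow(Rational(4991, 26), -1)) = Mul(-276, Rational(26, 4991)) = Rational(-312, 217)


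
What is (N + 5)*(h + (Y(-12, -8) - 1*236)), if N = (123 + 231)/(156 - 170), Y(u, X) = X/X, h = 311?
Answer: -10792/7 ≈ -1541.7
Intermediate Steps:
Y(u, X) = 1
N = -177/7 (N = 354/(-14) = 354*(-1/14) = -177/7 ≈ -25.286)
(N + 5)*(h + (Y(-12, -8) - 1*236)) = (-177/7 + 5)*(311 + (1 - 1*236)) = -142*(311 + (1 - 236))/7 = -142*(311 - 235)/7 = -142/7*76 = -10792/7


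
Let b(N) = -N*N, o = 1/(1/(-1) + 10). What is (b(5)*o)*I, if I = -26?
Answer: 650/9 ≈ 72.222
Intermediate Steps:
o = ⅑ (o = 1/(-1 + 10) = 1/9 = ⅑ ≈ 0.11111)
b(N) = -N²
(b(5)*o)*I = (-1*5²*(⅑))*(-26) = (-1*25*(⅑))*(-26) = -25*⅑*(-26) = -25/9*(-26) = 650/9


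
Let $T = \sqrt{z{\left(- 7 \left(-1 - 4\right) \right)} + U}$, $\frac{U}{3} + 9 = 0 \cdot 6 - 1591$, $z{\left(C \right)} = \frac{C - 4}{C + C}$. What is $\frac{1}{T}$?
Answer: $- \frac{i \sqrt{23517830}}{335969} \approx - 0.014434 i$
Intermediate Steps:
$z{\left(C \right)} = \frac{-4 + C}{2 C}$
$U = -4800$ ($U = -27 + 3 \left(0 \cdot 6 - 1591\right) = -27 + 3 \left(0 - 1591\right) = -27 + 3 \left(-1591\right) = -27 - 4773 = -4800$)
$T = \frac{i \sqrt{23517830}}{70}$ ($T = \sqrt{\frac{-4 - 7 \left(-1 - 4\right)}{2 \left(- 7 \left(-1 - 4\right)\right)} - 4800} = \sqrt{\frac{-4 - -35}{2 \left(\left(-7\right) \left(-5\right)\right)} - 4800} = \sqrt{\frac{-4 + 35}{2 \cdot 35} - 4800} = \sqrt{\frac{1}{2} \cdot \frac{1}{35} \cdot 31 - 4800} = \sqrt{\frac{31}{70} - 4800} = \sqrt{- \frac{335969}{70}} = \frac{i \sqrt{23517830}}{70} \approx 69.279 i$)
$\frac{1}{T} = \frac{1}{\frac{1}{70} i \sqrt{23517830}} = - \frac{i \sqrt{23517830}}{335969}$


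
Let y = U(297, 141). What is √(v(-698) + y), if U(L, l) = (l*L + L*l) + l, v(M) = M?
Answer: √83197 ≈ 288.44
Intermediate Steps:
U(L, l) = l + 2*L*l (U(L, l) = (L*l + L*l) + l = 2*L*l + l = l + 2*L*l)
y = 83895 (y = 141*(1 + 2*297) = 141*(1 + 594) = 141*595 = 83895)
√(v(-698) + y) = √(-698 + 83895) = √83197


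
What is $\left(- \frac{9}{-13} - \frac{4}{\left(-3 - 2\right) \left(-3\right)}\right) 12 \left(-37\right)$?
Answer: $- \frac{12284}{65} \approx -188.98$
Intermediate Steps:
$\left(- \frac{9}{-13} - \frac{4}{\left(-3 - 2\right) \left(-3\right)}\right) 12 \left(-37\right) = \left(\left(-9\right) \left(- \frac{1}{13}\right) - \frac{4}{\left(-5\right) \left(-3\right)}\right) 12 \left(-37\right) = \left(\frac{9}{13} - \frac{4}{15}\right) 12 \left(-37\right) = \frac{83}{195} \cdot 12 \left(-37\right) = \frac{332}{65} \left(-37\right) = - \frac{12284}{65}$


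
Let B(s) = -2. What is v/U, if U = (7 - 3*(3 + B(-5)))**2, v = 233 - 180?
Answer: 53/16 ≈ 3.3125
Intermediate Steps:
v = 53
U = 16 (U = (7 - 3*(3 - 2))**2 = (7 - 3*1)**2 = (7 - 3)**2 = 4**2 = 16)
v/U = 53/16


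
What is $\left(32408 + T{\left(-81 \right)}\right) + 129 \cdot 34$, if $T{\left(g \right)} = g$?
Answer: $36713$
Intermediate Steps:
$\left(32408 + T{\left(-81 \right)}\right) + 129 \cdot 34 = \left(32408 - 81\right) + 129 \cdot 34 = 32327 + 4386 = 36713$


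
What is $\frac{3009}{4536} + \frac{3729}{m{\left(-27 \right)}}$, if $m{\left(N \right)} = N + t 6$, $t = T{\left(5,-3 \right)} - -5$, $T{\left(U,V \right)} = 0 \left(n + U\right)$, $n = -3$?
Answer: $\frac{1880419}{1512} \approx 1243.7$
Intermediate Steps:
$T{\left(U,V \right)} = 0$ ($T{\left(U,V \right)} = 0 \left(-3 + U\right) = 0$)
$t = 5$ ($t = 0 - -5 = 0 + 5 = 5$)
$m{\left(N \right)} = 30 + N$ ($m{\left(N \right)} = N + 5 \cdot 6 = N + 30 = 30 + N$)
$\frac{3009}{4536} + \frac{3729}{m{\left(-27 \right)}} = \frac{3009}{4536} + \frac{3729}{30 - 27} = 3009 \cdot \frac{1}{4536} + \frac{3729}{3} = \frac{1003}{1512} + 3729 \cdot \frac{1}{3} = \frac{1003}{1512} + 1243 = \frac{1880419}{1512}$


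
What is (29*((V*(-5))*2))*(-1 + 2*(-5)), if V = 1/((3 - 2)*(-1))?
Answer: -3190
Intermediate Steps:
V = -1 (V = -1/1 = 1*(-1) = -1)
(29*((V*(-5))*2))*(-1 + 2*(-5)) = (29*(-1*(-5)*2))*(-1 + 2*(-5)) = (29*(5*2))*(-1 - 10) = (29*10)*(-11) = 290*(-11) = -3190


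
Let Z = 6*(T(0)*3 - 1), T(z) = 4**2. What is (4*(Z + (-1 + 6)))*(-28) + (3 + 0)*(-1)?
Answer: -32147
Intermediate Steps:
T(z) = 16
Z = 282 (Z = 6*(16*3 - 1) = 6*(48 - 1) = 6*47 = 282)
(4*(Z + (-1 + 6)))*(-28) + (3 + 0)*(-1) = (4*(282 + (-1 + 6)))*(-28) + (3 + 0)*(-1) = (4*(282 + 5))*(-28) + 3*(-1) = (4*287)*(-28) - 3 = 1148*(-28) - 3 = -32144 - 3 = -32147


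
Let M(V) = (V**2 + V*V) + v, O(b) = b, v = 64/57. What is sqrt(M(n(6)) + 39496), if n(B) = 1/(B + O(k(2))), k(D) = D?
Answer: sqrt(8212880226)/456 ≈ 198.74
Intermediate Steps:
v = 64/57 (v = 64*(1/57) = 64/57 ≈ 1.1228)
n(B) = 1/(2 + B) (n(B) = 1/(B + 2) = 1/(2 + B))
M(V) = 64/57 + 2*V**2 (M(V) = (V**2 + V*V) + 64/57 = (V**2 + V**2) + 64/57 = 2*V**2 + 64/57 = 64/57 + 2*V**2)
sqrt(M(n(6)) + 39496) = sqrt((64/57 + 2*(1/(2 + 6))**2) + 39496) = sqrt((64/57 + 2*(1/8)**2) + 39496) = sqrt((64/57 + 2*(1/64)) + 39496) = sqrt((64/57 + 1/32) + 39496) = sqrt(2105/1824 + 39496) = sqrt(72042809/1824) = sqrt(8212880226)/456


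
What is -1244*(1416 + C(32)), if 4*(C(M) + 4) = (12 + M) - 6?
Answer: -1768346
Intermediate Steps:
C(M) = -5/2 + M/4 (C(M) = -4 + ((12 + M) - 6)/4 = -4 + (6 + M)/4 = -4 + (3/2 + M/4) = -5/2 + M/4)
-1244*(1416 + C(32)) = -1244*(1416 + (-5/2 + (¼)*32)) = -1244*(1416 + (-5/2 + 8)) = -1244*(1416 + 11/2) = -1244*2843/2 = -1768346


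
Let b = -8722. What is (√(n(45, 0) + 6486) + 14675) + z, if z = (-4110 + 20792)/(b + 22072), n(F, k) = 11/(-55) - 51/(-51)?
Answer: 97963966/6675 + √162170/5 ≈ 14757.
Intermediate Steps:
n(F, k) = ⅘ (n(F, k) = 11*(-1/55) - 51*(-1/51) = -⅕ + 1 = ⅘)
z = 8341/6675 (z = (-4110 + 20792)/(-8722 + 22072) = 16682/13350 = 16682*(1/13350) = 8341/6675 ≈ 1.2496)
(√(n(45, 0) + 6486) + 14675) + z = (√(⅘ + 6486) + 14675) + 8341/6675 = (√(32434/5) + 14675) + 8341/6675 = (√162170/5 + 14675) + 8341/6675 = (14675 + √162170/5) + 8341/6675 = 97963966/6675 + √162170/5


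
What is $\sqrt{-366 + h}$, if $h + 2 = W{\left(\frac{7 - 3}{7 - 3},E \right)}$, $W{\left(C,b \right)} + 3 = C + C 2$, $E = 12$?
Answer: $4 i \sqrt{23} \approx 19.183 i$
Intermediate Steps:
$W{\left(C,b \right)} = -3 + 3 C$ ($W{\left(C,b \right)} = -3 + \left(C + C 2\right) = -3 + \left(C + 2 C\right) = -3 + 3 C$)
$h = -2$ ($h = -2 - \left(3 - 3 \frac{7 - 3}{7 - 3}\right) = -2 - \left(3 - 3 \cdot \frac{4}{4}\right) = -2 - \left(3 - 3 \cdot 4 \cdot \frac{1}{4}\right) = -2 + \left(-3 + 3 \cdot 1\right) = -2 + \left(-3 + 3\right) = -2 + 0 = -2$)
$\sqrt{-366 + h} = \sqrt{-366 - 2} = \sqrt{-368} = 4 i \sqrt{23}$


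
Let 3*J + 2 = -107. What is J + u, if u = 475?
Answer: 1316/3 ≈ 438.67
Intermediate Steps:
J = -109/3 (J = -⅔ + (⅓)*(-107) = -⅔ - 107/3 = -109/3 ≈ -36.333)
J + u = -109/3 + 475 = 1316/3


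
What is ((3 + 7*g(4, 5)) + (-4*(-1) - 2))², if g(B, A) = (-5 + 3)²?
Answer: 1089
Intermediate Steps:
g(B, A) = 4 (g(B, A) = (-2)² = 4)
((3 + 7*g(4, 5)) + (-4*(-1) - 2))² = ((3 + 7*4) + (-4*(-1) - 2))² = ((3 + 28) + (4 - 2))² = (31 + 2)² = 33² = 1089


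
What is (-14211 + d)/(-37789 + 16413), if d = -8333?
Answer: 1409/1336 ≈ 1.0546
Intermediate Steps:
(-14211 + d)/(-37789 + 16413) = (-14211 - 8333)/(-37789 + 16413) = -22544/(-21376) = -22544*(-1/21376) = 1409/1336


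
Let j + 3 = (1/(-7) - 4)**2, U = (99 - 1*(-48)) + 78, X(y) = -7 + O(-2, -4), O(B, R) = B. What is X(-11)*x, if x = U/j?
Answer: -99225/694 ≈ -142.98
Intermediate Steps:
X(y) = -9 (X(y) = -7 - 2 = -9)
U = 225 (U = (99 + 48) + 78 = 147 + 78 = 225)
j = 694/49 (j = -3 + (1/(-7) - 4)**2 = -3 + (-1/7 - 4)**2 = -3 + (-29/7)**2 = -3 + 841/49 = 694/49 ≈ 14.163)
x = 11025/694 (x = 225/(694/49) = 225*(49/694) = 11025/694 ≈ 15.886)
X(-11)*x = -9*11025/694 = -99225/694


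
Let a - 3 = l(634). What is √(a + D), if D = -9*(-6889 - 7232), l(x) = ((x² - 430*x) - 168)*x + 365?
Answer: √82019969 ≈ 9056.5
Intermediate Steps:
l(x) = 365 + x*(-168 + x² - 430*x) (l(x) = (-168 + x² - 430*x)*x + 365 = x*(-168 + x² - 430*x) + 365 = 365 + x*(-168 + x² - 430*x))
a = 81892880 (a = 3 + (365 + 634³ - 430*634² - 168*634) = 3 + (365 + 254840104 - 430*401956 - 106512) = 3 + (365 + 254840104 - 172841080 - 106512) = 3 + 81892877 = 81892880)
D = 127089 (D = -9*(-14121) = 127089)
√(a + D) = √(81892880 + 127089) = √82019969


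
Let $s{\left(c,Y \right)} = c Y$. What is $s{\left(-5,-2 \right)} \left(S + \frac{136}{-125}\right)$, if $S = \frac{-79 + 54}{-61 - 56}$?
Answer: $- \frac{25574}{2925} \approx -8.7432$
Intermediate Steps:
$s{\left(c,Y \right)} = Y c$
$S = \frac{25}{117}$ ($S = - \frac{25}{-117} = \left(-25\right) \left(- \frac{1}{117}\right) = \frac{25}{117} \approx 0.21368$)
$s{\left(-5,-2 \right)} \left(S + \frac{136}{-125}\right) = \left(-2\right) \left(-5\right) \left(\frac{25}{117} + \frac{136}{-125}\right) = 10 \left(\frac{25}{117} + 136 \left(- \frac{1}{125}\right)\right) = 10 \left(\frac{25}{117} - \frac{136}{125}\right) = 10 \left(- \frac{12787}{14625}\right) = - \frac{25574}{2925}$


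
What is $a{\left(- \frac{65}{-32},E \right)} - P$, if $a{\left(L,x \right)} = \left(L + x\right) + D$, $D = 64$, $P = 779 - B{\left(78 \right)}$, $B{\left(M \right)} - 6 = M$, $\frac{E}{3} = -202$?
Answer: $- \frac{39519}{32} \approx -1235.0$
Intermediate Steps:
$E = -606$ ($E = 3 \left(-202\right) = -606$)
$B{\left(M \right)} = 6 + M$
$P = 695$ ($P = 779 - \left(6 + 78\right) = 779 - 84 = 695$)
$a{\left(L,x \right)} = 64 + L + x$ ($a{\left(L,x \right)} = \left(L + x\right) + 64 = 64 + L + x$)
$a{\left(- \frac{65}{-32},E \right)} - P = \left(64 - \frac{65}{-32} - 606\right) - 695 = \left(64 - - \frac{65}{32} - 606\right) - 695 = \left(64 + \frac{65}{32} - 606\right) - 695 = - \frac{17279}{32} - 695 = - \frac{39519}{32}$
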